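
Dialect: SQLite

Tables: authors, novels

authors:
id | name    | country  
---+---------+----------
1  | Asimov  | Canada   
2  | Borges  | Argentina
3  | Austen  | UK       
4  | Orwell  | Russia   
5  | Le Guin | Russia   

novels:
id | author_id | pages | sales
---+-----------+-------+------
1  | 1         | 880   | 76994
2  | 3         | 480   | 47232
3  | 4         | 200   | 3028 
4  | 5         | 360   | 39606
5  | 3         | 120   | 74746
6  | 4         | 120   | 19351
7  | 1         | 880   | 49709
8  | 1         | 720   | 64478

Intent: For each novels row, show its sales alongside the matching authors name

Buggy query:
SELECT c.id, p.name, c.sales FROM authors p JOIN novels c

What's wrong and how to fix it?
Bug: Missing join condition: each novels row is matched to all authors rows instead of just its own

Fix: Add ON c.author_id = p.id to the JOIN

Corrected query:
SELECT c.id, p.name, c.sales FROM authors p JOIN novels c ON c.author_id = p.id

Result:
id | name    | sales
---+---------+------
1  | Asimov  | 76994
2  | Austen  | 47232
3  | Orwell  | 3028 
4  | Le Guin | 39606
5  | Austen  | 74746
6  | Orwell  | 19351
7  | Asimov  | 49709
8  | Asimov  | 64478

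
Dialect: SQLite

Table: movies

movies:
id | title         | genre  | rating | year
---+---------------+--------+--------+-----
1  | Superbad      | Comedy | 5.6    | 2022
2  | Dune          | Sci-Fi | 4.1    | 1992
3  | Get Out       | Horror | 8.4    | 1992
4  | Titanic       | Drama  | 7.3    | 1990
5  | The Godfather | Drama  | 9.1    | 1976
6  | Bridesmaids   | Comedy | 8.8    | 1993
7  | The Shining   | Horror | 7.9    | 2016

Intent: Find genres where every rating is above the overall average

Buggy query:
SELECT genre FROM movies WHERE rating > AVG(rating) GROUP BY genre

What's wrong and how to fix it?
Bug: AVG() is an aggregate; it can't sit directly in WHERE

Fix: Compute the overall average in a scalar subquery and compare each group's MIN against it in HAVING

Corrected query:
SELECT genre FROM movies GROUP BY genre HAVING MIN(rating) > (SELECT AVG(rating) FROM movies)

Result:
genre 
------
Horror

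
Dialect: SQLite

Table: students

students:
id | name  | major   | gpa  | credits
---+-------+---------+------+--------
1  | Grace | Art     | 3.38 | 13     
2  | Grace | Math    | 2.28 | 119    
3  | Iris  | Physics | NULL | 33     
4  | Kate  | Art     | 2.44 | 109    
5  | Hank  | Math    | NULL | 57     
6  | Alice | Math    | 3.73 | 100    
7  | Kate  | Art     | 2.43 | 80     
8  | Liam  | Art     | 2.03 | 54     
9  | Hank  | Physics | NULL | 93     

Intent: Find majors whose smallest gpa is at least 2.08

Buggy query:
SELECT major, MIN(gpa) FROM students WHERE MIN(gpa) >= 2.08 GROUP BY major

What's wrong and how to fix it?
Bug: Aggregates like MIN are computed per group after WHERE runs

Fix: Replace WHERE with HAVING after the GROUP BY

Corrected query:
SELECT major, MIN(gpa) FROM students GROUP BY major HAVING MIN(gpa) >= 2.08

Result:
major | MIN(gpa)
------+---------
Math  | 2.28    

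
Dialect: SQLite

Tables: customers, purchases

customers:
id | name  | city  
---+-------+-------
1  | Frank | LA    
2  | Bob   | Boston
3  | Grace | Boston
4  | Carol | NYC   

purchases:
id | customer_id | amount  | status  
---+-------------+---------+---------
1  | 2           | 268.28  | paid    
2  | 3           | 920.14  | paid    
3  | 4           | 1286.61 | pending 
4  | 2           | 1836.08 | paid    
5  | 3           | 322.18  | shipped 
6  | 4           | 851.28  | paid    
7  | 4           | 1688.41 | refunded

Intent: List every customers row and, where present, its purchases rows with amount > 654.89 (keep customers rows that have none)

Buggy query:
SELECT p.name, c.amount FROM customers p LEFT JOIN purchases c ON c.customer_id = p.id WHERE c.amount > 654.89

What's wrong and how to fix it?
Bug: Filtering c.amount in WHERE discards the NULL rows produced by LEFT JOIN, turning it into an inner join

Fix: Put 'c.amount > 654.89' in the JOIN's ON clause instead of WHERE

Corrected query:
SELECT p.name, c.amount FROM customers p LEFT JOIN purchases c ON c.customer_id = p.id AND c.amount > 654.89

Result:
name  | amount 
------+--------
Frank | NULL   
Bob   | 1836.08
Grace | 920.14 
Carol | 851.28 
Carol | 1286.61
Carol | 1688.41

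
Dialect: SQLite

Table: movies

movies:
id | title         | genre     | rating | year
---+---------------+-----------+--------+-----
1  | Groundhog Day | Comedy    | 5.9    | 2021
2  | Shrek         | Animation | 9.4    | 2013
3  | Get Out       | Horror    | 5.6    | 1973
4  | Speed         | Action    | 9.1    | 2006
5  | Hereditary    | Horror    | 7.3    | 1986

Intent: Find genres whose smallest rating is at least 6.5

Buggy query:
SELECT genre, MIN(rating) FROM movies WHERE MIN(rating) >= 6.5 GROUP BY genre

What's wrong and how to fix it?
Bug: Aggregates like MIN are computed per group after WHERE runs

Fix: Use HAVING for the per-group MIN condition

Corrected query:
SELECT genre, MIN(rating) FROM movies GROUP BY genre HAVING MIN(rating) >= 6.5

Result:
genre     | MIN(rating)
----------+------------
Action    | 9.1        
Animation | 9.4        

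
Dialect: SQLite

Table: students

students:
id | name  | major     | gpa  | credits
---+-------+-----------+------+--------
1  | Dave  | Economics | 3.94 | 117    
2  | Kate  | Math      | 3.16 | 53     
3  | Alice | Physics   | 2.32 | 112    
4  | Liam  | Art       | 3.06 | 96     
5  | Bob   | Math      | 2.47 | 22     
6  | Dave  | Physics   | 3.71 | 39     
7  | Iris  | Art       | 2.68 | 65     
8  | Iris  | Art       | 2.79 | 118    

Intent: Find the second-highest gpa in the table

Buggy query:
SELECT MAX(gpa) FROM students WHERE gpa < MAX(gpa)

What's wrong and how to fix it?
Bug: The inner MAX is an aggregate inside WHERE, which is not allowed

Fix: Compute the overall MAX in a subquery, then take MAX of rows below it

Corrected query:
SELECT MAX(gpa) FROM students WHERE gpa < (SELECT MAX(gpa) FROM students)

Result:
MAX(gpa)
--------
3.71    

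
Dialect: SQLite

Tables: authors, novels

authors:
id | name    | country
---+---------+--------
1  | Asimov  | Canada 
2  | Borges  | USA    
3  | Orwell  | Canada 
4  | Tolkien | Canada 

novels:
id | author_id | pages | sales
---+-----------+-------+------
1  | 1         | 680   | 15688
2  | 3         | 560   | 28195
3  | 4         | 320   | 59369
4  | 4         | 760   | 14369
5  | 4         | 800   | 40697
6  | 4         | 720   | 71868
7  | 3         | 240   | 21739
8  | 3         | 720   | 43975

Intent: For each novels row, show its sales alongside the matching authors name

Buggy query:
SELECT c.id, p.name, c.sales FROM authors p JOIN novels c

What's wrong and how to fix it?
Bug: JOIN with no ON clause produces a cartesian product; every novels row pairs with every authors row

Fix: Specify the join condition linking the foreign key to the parent id

Corrected query:
SELECT c.id, p.name, c.sales FROM authors p JOIN novels c ON c.author_id = p.id

Result:
id | name    | sales
---+---------+------
1  | Asimov  | 15688
2  | Orwell  | 28195
3  | Tolkien | 59369
4  | Tolkien | 14369
5  | Tolkien | 40697
6  | Tolkien | 71868
7  | Orwell  | 21739
8  | Orwell  | 43975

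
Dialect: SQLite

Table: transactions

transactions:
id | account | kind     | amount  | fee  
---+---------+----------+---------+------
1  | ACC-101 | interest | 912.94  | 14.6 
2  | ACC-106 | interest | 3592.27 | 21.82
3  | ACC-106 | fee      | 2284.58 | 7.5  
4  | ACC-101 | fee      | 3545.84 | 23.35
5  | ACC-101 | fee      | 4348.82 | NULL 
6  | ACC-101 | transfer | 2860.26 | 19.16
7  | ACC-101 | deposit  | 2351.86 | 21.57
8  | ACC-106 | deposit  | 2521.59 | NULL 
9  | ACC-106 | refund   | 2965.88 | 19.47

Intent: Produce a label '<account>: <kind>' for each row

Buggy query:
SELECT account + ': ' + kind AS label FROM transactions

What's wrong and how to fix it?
Bug: SQLite uses || for string concatenation; + coerces text to numbers (yielding 0)

Fix: Replace + with || to concatenate text

Corrected query:
SELECT account || ': ' || kind AS label FROM transactions

Result:
label            
-----------------
ACC-101: interest
ACC-106: interest
ACC-106: fee     
ACC-101: fee     
ACC-101: fee     
ACC-101: transfer
ACC-101: deposit 
ACC-106: deposit 
ACC-106: refund  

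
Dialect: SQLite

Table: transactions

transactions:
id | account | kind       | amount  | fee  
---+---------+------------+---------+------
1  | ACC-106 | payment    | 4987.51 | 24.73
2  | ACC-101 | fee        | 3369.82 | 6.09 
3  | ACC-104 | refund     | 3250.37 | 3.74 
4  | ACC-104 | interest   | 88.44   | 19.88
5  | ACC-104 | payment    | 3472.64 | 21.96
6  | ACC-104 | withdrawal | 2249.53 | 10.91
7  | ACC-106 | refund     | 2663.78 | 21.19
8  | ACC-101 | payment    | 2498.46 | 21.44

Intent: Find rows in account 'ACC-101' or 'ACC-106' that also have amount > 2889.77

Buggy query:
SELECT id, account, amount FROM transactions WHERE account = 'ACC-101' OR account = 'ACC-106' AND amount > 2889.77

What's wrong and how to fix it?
Bug: AND binds tighter than OR, so this parses as account = 'ACC-101' OR (account = 'ACC-106' AND amount > 2889.77)

Fix: Add parentheses around the OR so the AND applies to both alternatives

Corrected query:
SELECT id, account, amount FROM transactions WHERE (account = 'ACC-101' OR account = 'ACC-106') AND amount > 2889.77

Result:
id | account | amount 
---+---------+--------
1  | ACC-106 | 4987.51
2  | ACC-101 | 3369.82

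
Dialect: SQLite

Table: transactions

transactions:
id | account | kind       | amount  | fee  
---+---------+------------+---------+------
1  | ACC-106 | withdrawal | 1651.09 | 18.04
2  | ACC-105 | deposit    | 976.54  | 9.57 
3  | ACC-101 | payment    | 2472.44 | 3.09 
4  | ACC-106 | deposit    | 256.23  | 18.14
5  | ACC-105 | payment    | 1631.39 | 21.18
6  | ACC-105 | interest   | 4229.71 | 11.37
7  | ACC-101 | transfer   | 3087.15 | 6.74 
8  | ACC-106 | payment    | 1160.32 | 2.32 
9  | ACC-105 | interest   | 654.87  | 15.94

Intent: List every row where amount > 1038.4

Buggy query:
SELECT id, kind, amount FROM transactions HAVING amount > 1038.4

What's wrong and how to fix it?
Bug: HAVING filters the output of aggregation, but this query has no GROUP BY and no aggregate functions, so SQLite rejects it (HAVING clause on a non-aggregate query); the condition here is per row

Fix: Use WHERE for row-level filtering

Corrected query:
SELECT id, kind, amount FROM transactions WHERE amount > 1038.4

Result:
id | kind       | amount 
---+------------+--------
1  | withdrawal | 1651.09
3  | payment    | 2472.44
5  | payment    | 1631.39
6  | interest   | 4229.71
7  | transfer   | 3087.15
8  | payment    | 1160.32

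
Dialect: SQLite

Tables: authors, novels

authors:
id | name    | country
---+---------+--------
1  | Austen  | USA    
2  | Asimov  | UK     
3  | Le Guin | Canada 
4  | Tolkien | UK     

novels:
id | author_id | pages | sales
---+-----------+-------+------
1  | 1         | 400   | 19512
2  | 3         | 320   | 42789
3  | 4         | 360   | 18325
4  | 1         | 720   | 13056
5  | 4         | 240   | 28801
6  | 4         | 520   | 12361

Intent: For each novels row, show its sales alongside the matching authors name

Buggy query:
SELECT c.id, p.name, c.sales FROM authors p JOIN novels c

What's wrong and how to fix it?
Bug: JOIN with no ON clause produces a cartesian product; every novels row pairs with every authors row

Fix: Specify the join condition linking the foreign key to the parent id

Corrected query:
SELECT c.id, p.name, c.sales FROM authors p JOIN novels c ON c.author_id = p.id

Result:
id | name    | sales
---+---------+------
1  | Austen  | 19512
2  | Le Guin | 42789
3  | Tolkien | 18325
4  | Austen  | 13056
5  | Tolkien | 28801
6  | Tolkien | 12361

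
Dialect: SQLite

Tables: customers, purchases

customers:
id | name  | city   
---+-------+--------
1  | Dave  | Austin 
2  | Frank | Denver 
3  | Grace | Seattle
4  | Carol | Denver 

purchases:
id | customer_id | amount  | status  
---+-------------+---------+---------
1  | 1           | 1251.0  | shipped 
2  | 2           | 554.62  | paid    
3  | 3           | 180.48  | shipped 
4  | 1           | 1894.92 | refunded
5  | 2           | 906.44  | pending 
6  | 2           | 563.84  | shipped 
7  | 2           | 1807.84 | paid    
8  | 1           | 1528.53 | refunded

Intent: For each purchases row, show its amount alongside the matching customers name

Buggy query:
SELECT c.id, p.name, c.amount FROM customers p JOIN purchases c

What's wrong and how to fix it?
Bug: JOIN with no ON clause produces a cartesian product; every purchases row pairs with every customers row

Fix: Specify the join condition linking the foreign key to the parent id

Corrected query:
SELECT c.id, p.name, c.amount FROM customers p JOIN purchases c ON c.customer_id = p.id

Result:
id | name  | amount 
---+-------+--------
1  | Dave  | 1251   
2  | Frank | 554.62 
3  | Grace | 180.48 
4  | Dave  | 1894.92
5  | Frank | 906.44 
6  | Frank | 563.84 
7  | Frank | 1807.84
8  | Dave  | 1528.53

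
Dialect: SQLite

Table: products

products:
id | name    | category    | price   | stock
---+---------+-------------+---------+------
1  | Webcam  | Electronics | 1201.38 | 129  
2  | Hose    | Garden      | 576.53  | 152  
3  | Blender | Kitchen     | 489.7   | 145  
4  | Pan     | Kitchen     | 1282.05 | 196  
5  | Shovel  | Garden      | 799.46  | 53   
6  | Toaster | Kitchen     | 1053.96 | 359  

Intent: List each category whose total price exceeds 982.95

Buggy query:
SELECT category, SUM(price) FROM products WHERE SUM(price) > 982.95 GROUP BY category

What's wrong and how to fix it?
Bug: WHERE runs before GROUP BY, so aggregates aren't available there

Fix: Use HAVING (which filters groups after aggregation) instead of WHERE

Corrected query:
SELECT category, SUM(price) FROM products GROUP BY category HAVING SUM(price) > 982.95

Result:
category    | SUM(price)
------------+-----------
Electronics | 1201.38   
Garden      | 1375.99   
Kitchen     | 2825.71   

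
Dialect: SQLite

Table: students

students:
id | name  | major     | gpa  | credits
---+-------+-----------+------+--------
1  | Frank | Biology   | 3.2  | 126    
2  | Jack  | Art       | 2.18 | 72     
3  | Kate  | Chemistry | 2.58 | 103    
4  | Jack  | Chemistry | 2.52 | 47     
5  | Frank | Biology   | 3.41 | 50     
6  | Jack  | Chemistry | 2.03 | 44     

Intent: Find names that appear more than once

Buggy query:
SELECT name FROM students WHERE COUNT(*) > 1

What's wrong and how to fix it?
Bug: COUNT(*) is an aggregate and cannot be used in WHERE

Fix: GROUP BY name, then filter groups with HAVING COUNT(*) > 1

Corrected query:
SELECT name FROM students GROUP BY name HAVING COUNT(*) > 1

Result:
name 
-----
Frank
Jack 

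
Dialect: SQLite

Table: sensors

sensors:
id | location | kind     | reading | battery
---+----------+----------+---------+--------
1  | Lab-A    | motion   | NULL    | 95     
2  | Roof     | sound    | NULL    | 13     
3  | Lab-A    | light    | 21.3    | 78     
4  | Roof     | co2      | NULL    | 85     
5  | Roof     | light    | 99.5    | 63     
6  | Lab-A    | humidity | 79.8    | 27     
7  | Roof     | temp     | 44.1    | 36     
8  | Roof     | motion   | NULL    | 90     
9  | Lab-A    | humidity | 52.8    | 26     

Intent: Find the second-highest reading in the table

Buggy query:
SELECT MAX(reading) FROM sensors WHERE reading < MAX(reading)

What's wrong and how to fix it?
Bug: The inner MAX is an aggregate inside WHERE, which is not allowed

Fix: Put the inner MAX in a scalar subquery

Corrected query:
SELECT MAX(reading) FROM sensors WHERE reading < (SELECT MAX(reading) FROM sensors)

Result:
MAX(reading)
------------
79.8        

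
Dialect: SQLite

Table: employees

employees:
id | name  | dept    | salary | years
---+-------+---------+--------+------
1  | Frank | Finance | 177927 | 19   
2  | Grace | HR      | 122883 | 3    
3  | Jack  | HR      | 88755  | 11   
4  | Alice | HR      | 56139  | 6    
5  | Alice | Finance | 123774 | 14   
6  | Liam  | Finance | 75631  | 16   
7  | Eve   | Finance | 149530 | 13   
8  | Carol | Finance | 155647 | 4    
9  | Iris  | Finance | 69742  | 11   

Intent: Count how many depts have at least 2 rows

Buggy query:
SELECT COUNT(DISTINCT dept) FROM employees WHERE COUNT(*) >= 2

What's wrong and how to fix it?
Bug: COUNT(*) cannot appear in WHERE; the per-group count doesn't exist yet

Fix: Use a subquery that GROUPs and filters with HAVING, then count its rows

Corrected query:
SELECT COUNT(*) FROM (SELECT dept FROM employees GROUP BY dept HAVING COUNT(*) >= 2)

Result:
COUNT(*)
--------
2       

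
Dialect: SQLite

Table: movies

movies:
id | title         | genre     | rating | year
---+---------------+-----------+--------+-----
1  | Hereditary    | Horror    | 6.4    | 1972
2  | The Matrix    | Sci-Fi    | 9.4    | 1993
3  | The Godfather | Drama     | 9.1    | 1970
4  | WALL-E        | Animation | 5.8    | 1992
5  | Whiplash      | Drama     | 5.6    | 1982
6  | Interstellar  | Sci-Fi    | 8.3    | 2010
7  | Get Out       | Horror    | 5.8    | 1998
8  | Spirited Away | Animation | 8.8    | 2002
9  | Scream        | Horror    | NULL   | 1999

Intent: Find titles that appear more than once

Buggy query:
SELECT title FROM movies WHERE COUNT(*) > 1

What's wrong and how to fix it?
Bug: WHERE can't reference COUNT(*); aggregates are computed after WHERE

Fix: GROUP BY title, then filter groups with HAVING COUNT(*) > 1

Corrected query:
SELECT title FROM movies GROUP BY title HAVING COUNT(*) > 1

Result:
(no rows)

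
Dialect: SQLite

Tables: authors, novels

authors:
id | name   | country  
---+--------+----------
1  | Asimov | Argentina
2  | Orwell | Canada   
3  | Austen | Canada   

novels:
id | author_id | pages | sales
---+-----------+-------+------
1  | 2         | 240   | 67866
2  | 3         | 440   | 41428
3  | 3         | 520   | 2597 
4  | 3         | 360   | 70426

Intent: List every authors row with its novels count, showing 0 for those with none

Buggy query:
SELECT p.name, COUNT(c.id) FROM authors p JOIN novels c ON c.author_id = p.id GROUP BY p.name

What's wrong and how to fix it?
Bug: An inner join excludes parents with zero children

Fix: Switch to LEFT JOIN to retain unmatched parent rows

Corrected query:
SELECT p.name, COUNT(c.id) FROM authors p LEFT JOIN novels c ON c.author_id = p.id GROUP BY p.name

Result:
name   | COUNT(c.id)
-------+------------
Asimov | 0          
Austen | 3          
Orwell | 1          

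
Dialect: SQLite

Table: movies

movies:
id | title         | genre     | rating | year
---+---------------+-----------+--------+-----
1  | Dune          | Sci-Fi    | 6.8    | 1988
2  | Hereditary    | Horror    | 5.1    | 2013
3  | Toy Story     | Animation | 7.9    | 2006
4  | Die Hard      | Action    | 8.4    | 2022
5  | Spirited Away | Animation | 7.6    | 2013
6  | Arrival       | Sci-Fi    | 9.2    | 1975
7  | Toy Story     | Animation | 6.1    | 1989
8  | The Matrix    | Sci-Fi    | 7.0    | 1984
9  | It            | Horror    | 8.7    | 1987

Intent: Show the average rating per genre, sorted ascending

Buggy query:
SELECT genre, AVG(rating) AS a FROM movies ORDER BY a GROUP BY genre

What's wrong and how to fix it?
Bug: ORDER BY appears before GROUP BY; SQL clause order requires GROUP BY first

Fix: Reorder: SELECT … FROM … GROUP BY … ORDER BY …

Corrected query:
SELECT genre, AVG(rating) AS a FROM movies GROUP BY genre ORDER BY a

Result:
genre     | a       
----------+---------
Horror    | 6.9     
Animation | 7.2     
Sci-Fi    | 7.666667
Action    | 8.4     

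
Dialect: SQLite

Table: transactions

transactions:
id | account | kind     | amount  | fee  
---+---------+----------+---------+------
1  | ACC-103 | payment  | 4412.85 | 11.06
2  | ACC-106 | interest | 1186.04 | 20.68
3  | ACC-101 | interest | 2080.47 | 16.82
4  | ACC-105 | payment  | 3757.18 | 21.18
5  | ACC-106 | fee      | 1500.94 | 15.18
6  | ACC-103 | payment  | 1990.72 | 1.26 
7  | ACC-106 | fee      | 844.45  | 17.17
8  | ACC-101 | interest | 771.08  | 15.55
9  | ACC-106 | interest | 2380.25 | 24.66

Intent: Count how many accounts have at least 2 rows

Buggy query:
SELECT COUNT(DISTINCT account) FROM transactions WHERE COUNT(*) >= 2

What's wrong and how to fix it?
Bug: COUNT(*) cannot appear in WHERE; the per-group count doesn't exist yet

Fix: Group first with HAVING COUNT(*) >= 2, then COUNT the resulting groups

Corrected query:
SELECT COUNT(*) FROM (SELECT account FROM transactions GROUP BY account HAVING COUNT(*) >= 2)

Result:
COUNT(*)
--------
3       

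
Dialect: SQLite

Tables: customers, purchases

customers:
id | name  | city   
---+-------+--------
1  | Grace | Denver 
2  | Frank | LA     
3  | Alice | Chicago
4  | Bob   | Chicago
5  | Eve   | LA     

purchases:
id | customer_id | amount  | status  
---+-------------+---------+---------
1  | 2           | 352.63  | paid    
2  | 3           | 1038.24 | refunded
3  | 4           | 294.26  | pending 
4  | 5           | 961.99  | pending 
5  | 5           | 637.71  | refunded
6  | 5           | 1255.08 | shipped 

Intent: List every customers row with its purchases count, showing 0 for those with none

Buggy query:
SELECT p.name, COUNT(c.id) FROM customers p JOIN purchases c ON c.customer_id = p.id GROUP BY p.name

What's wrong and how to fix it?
Bug: INNER JOIN drops customers rows that have no matching purchases rows

Fix: Switch to LEFT JOIN to retain unmatched parent rows

Corrected query:
SELECT p.name, COUNT(c.id) FROM customers p LEFT JOIN purchases c ON c.customer_id = p.id GROUP BY p.name

Result:
name  | COUNT(c.id)
------+------------
Alice | 1          
Bob   | 1          
Eve   | 3          
Frank | 1          
Grace | 0          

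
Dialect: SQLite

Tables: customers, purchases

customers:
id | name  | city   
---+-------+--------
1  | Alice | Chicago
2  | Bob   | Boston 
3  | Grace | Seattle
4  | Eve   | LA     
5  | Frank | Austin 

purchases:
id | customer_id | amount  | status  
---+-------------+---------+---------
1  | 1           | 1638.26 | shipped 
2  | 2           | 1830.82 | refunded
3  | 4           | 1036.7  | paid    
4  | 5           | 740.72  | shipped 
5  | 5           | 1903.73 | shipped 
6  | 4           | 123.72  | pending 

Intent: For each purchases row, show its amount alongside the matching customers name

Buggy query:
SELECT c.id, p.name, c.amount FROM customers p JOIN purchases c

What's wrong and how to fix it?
Bug: JOIN with no ON clause produces a cartesian product; every purchases row pairs with every customers row

Fix: Add ON c.customer_id = p.id to the JOIN

Corrected query:
SELECT c.id, p.name, c.amount FROM customers p JOIN purchases c ON c.customer_id = p.id

Result:
id | name  | amount 
---+-------+--------
1  | Alice | 1638.26
2  | Bob   | 1830.82
3  | Eve   | 1036.7 
4  | Frank | 740.72 
5  | Frank | 1903.73
6  | Eve   | 123.72 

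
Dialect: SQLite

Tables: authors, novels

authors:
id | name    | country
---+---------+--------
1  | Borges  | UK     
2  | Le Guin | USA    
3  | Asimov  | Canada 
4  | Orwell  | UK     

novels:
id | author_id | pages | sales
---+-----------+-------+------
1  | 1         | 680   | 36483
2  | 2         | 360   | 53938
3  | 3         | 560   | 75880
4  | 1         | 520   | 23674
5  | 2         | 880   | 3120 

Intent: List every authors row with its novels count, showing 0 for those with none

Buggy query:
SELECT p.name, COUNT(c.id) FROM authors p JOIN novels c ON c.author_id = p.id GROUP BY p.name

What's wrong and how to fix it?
Bug: INNER JOIN drops authors rows that have no matching novels rows

Fix: Use LEFT JOIN so parents without children still appear (COUNT(c.id) gives 0)

Corrected query:
SELECT p.name, COUNT(c.id) FROM authors p LEFT JOIN novels c ON c.author_id = p.id GROUP BY p.name

Result:
name    | COUNT(c.id)
--------+------------
Asimov  | 1          
Borges  | 2          
Le Guin | 2          
Orwell  | 0          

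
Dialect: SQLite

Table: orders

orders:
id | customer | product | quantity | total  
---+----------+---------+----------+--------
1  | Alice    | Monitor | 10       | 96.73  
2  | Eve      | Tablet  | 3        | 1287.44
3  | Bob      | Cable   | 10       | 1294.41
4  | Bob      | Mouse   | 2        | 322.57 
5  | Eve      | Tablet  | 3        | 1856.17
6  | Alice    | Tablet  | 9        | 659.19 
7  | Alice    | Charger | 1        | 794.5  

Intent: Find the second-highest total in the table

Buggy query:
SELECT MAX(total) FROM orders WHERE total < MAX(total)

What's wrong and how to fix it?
Bug: MAX(total) on the right of the comparison is an aggregate-in-WHERE error

Fix: Compute the overall MAX in a subquery, then take MAX of rows below it

Corrected query:
SELECT MAX(total) FROM orders WHERE total < (SELECT MAX(total) FROM orders)

Result:
MAX(total)
----------
1294.41   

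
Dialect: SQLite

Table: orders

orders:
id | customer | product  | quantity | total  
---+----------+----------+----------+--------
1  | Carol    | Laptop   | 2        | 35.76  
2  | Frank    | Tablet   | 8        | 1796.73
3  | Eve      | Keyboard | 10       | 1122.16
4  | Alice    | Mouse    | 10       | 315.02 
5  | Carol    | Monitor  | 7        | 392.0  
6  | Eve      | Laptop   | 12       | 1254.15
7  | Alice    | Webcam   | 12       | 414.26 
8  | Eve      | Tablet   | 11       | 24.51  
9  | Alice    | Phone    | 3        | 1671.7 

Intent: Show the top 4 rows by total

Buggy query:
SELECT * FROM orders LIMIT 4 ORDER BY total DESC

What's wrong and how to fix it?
Bug: ORDER BY cannot follow LIMIT; LIMIT is the final clause

Fix: Swap the clauses: ORDER BY first, then LIMIT

Corrected query:
SELECT * FROM orders ORDER BY total DESC LIMIT 4

Result:
id | customer | product  | quantity | total  
---+----------+----------+----------+--------
2  | Frank    | Tablet   | 8        | 1796.73
9  | Alice    | Phone    | 3        | 1671.7 
6  | Eve      | Laptop   | 12       | 1254.15
3  | Eve      | Keyboard | 10       | 1122.16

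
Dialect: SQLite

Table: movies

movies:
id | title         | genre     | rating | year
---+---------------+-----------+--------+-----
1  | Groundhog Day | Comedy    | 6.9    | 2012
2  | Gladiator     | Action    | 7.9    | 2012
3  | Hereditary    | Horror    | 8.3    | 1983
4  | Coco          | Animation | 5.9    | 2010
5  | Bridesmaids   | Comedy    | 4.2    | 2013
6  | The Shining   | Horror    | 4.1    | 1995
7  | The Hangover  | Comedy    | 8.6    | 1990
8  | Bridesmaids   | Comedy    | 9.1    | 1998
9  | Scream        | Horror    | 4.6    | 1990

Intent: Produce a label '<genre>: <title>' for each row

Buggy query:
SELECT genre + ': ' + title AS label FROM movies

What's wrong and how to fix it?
Bug: '+' is numeric addition; on text columns SQLite converts them to 0 instead of concatenating

Fix: Use the || operator for string concatenation

Corrected query:
SELECT genre || ': ' || title AS label FROM movies

Result:
label                
---------------------
Comedy: Groundhog Day
Action: Gladiator    
Horror: Hereditary   
Animation: Coco      
Comedy: Bridesmaids  
Horror: The Shining  
Comedy: The Hangover 
Comedy: Bridesmaids  
Horror: Scream       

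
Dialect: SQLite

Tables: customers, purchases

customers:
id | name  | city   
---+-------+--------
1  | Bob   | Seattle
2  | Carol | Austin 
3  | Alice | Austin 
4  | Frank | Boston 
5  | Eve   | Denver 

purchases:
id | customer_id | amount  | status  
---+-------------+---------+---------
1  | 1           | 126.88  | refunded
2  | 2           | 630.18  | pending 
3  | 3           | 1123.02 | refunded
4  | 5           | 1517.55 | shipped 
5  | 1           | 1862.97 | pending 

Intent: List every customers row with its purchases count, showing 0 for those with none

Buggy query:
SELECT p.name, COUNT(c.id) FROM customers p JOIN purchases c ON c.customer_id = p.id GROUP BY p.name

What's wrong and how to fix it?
Bug: An inner join excludes parents with zero children

Fix: Switch to LEFT JOIN to retain unmatched parent rows

Corrected query:
SELECT p.name, COUNT(c.id) FROM customers p LEFT JOIN purchases c ON c.customer_id = p.id GROUP BY p.name

Result:
name  | COUNT(c.id)
------+------------
Alice | 1          
Bob   | 2          
Carol | 1          
Eve   | 1          
Frank | 0          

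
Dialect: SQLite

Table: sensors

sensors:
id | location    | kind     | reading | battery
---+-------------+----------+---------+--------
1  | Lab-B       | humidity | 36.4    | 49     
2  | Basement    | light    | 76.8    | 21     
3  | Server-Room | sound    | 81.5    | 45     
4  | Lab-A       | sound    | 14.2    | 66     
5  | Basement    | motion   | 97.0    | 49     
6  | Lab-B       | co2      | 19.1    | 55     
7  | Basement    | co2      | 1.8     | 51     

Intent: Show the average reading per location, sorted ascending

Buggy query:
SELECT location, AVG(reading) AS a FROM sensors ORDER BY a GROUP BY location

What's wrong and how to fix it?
Bug: GROUP BY must precede ORDER BY

Fix: Reorder: SELECT … FROM … GROUP BY … ORDER BY …

Corrected query:
SELECT location, AVG(reading) AS a FROM sensors GROUP BY location ORDER BY a

Result:
location    | a        
------------+----------
Lab-A       | 14.2     
Lab-B       | 27.75    
Basement    | 58.533333
Server-Room | 81.5     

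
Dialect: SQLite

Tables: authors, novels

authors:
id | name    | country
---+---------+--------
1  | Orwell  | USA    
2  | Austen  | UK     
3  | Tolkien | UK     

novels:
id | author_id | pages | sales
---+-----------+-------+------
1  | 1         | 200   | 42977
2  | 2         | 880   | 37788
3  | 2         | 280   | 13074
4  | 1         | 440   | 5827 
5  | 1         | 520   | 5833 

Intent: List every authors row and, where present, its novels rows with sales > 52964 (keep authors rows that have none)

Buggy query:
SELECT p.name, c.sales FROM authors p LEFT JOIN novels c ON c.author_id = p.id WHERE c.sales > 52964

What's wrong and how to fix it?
Bug: A WHERE condition on the right-hand table after LEFT JOIN drops unmatched parents

Fix: Put 'c.sales > 52964' in the JOIN's ON clause instead of WHERE

Corrected query:
SELECT p.name, c.sales FROM authors p LEFT JOIN novels c ON c.author_id = p.id AND c.sales > 52964

Result:
name    | sales
--------+------
Orwell  | NULL 
Austen  | NULL 
Tolkien | NULL 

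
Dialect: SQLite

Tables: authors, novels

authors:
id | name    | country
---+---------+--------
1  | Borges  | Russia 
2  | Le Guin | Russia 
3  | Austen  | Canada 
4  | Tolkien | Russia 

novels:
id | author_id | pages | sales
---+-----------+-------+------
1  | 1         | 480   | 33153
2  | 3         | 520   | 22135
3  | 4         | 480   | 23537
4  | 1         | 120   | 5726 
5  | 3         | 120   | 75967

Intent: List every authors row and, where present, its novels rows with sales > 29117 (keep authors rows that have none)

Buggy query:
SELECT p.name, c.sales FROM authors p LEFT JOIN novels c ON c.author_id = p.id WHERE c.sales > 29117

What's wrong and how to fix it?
Bug: Filtering c.sales in WHERE discards the NULL rows produced by LEFT JOIN, turning it into an inner join

Fix: Put 'c.sales > 29117' in the JOIN's ON clause instead of WHERE

Corrected query:
SELECT p.name, c.sales FROM authors p LEFT JOIN novels c ON c.author_id = p.id AND c.sales > 29117

Result:
name    | sales
--------+------
Borges  | 33153
Le Guin | NULL 
Austen  | 75967
Tolkien | NULL 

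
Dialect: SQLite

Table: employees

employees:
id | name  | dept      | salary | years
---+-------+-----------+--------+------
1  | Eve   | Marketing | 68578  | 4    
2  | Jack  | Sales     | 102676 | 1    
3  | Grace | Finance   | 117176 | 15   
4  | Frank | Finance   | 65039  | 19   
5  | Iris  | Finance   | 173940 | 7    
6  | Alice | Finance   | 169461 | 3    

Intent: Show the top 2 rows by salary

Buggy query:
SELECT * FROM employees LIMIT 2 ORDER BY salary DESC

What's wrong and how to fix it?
Bug: ORDER BY cannot follow LIMIT; LIMIT is the final clause

Fix: Sort with ORDER BY, then apply LIMIT

Corrected query:
SELECT * FROM employees ORDER BY salary DESC LIMIT 2

Result:
id | name  | dept    | salary | years
---+-------+---------+--------+------
5  | Iris  | Finance | 173940 | 7    
6  | Alice | Finance | 169461 | 3    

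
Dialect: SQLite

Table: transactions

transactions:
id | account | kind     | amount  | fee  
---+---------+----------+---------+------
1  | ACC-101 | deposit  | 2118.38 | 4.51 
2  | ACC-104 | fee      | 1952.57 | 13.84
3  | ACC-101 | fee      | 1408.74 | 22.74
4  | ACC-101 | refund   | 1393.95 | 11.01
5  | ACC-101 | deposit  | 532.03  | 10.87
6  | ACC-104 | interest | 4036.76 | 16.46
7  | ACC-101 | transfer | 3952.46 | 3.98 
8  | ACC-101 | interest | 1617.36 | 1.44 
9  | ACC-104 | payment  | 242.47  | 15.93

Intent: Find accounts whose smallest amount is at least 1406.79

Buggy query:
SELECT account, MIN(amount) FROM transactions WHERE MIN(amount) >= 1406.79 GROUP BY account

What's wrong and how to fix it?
Bug: MIN() in WHERE is a misuse of aggregate

Fix: Use HAVING for the per-group MIN condition

Corrected query:
SELECT account, MIN(amount) FROM transactions GROUP BY account HAVING MIN(amount) >= 1406.79

Result:
(no rows)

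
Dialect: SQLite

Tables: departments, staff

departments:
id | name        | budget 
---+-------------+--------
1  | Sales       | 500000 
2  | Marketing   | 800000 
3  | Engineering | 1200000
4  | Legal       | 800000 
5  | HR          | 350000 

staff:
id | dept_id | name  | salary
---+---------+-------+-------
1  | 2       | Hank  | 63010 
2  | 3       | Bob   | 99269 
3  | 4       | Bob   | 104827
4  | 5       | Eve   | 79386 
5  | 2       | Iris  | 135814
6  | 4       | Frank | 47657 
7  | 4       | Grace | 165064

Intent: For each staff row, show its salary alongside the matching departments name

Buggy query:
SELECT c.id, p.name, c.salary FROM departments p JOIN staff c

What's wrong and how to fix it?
Bug: JOIN with no ON clause produces a cartesian product; every staff row pairs with every departments row

Fix: Add ON c.dept_id = p.id to the JOIN

Corrected query:
SELECT c.id, p.name, c.salary FROM departments p JOIN staff c ON c.dept_id = p.id

Result:
id | name        | salary
---+-------------+-------
1  | Marketing   | 63010 
2  | Engineering | 99269 
3  | Legal       | 104827
4  | HR          | 79386 
5  | Marketing   | 135814
6  | Legal       | 47657 
7  | Legal       | 165064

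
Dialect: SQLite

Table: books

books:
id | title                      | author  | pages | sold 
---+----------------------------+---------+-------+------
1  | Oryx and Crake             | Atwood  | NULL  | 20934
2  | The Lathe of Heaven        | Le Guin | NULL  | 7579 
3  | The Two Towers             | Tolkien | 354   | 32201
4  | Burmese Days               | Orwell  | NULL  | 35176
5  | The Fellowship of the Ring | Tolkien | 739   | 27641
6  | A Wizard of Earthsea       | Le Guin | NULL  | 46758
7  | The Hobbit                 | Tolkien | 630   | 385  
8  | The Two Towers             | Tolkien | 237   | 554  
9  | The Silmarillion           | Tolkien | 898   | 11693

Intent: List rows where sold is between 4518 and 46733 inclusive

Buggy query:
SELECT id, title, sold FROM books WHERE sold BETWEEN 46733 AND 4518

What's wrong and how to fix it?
Bug: BETWEEN expects the lower bound first; with 46733 AND 4518 the range is empty

Fix: Write BETWEEN 4518 AND 46733

Corrected query:
SELECT id, title, sold FROM books WHERE sold BETWEEN 4518 AND 46733

Result:
id | title                      | sold 
---+----------------------------+------
1  | Oryx and Crake             | 20934
2  | The Lathe of Heaven        | 7579 
3  | The Two Towers             | 32201
4  | Burmese Days               | 35176
5  | The Fellowship of the Ring | 27641
9  | The Silmarillion           | 11693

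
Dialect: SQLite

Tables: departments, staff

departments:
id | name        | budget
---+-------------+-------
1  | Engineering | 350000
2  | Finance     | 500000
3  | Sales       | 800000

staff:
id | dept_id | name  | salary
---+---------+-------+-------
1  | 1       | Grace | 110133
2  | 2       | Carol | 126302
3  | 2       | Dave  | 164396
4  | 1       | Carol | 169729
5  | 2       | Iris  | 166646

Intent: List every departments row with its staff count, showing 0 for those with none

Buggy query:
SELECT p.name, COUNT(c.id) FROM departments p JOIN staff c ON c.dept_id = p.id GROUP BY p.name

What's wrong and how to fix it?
Bug: An inner join excludes parents with zero children

Fix: Use LEFT JOIN so parents without children still appear (COUNT(c.id) gives 0)

Corrected query:
SELECT p.name, COUNT(c.id) FROM departments p LEFT JOIN staff c ON c.dept_id = p.id GROUP BY p.name

Result:
name        | COUNT(c.id)
------------+------------
Engineering | 2          
Finance     | 3          
Sales       | 0          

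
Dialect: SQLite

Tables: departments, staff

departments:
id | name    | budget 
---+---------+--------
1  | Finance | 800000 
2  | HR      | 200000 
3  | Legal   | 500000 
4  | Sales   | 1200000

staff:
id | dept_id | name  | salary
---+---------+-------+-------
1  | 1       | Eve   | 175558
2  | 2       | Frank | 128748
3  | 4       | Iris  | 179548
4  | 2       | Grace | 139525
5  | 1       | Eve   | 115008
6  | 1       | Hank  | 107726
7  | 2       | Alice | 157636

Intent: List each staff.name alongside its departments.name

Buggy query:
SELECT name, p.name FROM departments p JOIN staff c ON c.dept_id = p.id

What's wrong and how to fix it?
Bug: 'name' exists in both joined tables, so the database can't tell which one is meant

Fix: Qualify the column with its table alias (c.name)

Corrected query:
SELECT c.name, p.name FROM departments p JOIN staff c ON c.dept_id = p.id

Result:
name  | name   
------+--------
Eve   | Finance
Frank | HR     
Iris  | Sales  
Grace | HR     
Eve   | Finance
Hank  | Finance
Alice | HR     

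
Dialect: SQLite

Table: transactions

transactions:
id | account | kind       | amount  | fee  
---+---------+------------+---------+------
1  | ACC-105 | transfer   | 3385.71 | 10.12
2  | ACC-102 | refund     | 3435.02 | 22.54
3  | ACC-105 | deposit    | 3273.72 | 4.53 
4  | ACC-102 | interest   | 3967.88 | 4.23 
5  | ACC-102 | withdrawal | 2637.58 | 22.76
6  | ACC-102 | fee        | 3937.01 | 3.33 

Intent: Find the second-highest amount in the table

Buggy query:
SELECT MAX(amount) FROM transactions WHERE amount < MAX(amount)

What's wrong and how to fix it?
Bug: The inner MAX is an aggregate inside WHERE, which is not allowed

Fix: Compute the overall MAX in a subquery, then take MAX of rows below it

Corrected query:
SELECT MAX(amount) FROM transactions WHERE amount < (SELECT MAX(amount) FROM transactions)

Result:
MAX(amount)
-----------
3937.01    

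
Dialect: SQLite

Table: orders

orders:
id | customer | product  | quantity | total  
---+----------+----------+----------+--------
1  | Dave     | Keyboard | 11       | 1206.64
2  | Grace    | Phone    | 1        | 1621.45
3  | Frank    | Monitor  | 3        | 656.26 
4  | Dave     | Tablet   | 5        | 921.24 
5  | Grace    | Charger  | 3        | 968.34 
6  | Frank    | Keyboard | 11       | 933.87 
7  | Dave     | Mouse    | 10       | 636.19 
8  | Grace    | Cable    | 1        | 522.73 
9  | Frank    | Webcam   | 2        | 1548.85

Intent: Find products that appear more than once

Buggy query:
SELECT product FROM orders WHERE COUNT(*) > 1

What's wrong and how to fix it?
Bug: WHERE can't reference COUNT(*); aggregates are computed after WHERE

Fix: GROUP BY product, then filter groups with HAVING COUNT(*) > 1

Corrected query:
SELECT product FROM orders GROUP BY product HAVING COUNT(*) > 1

Result:
product 
--------
Keyboard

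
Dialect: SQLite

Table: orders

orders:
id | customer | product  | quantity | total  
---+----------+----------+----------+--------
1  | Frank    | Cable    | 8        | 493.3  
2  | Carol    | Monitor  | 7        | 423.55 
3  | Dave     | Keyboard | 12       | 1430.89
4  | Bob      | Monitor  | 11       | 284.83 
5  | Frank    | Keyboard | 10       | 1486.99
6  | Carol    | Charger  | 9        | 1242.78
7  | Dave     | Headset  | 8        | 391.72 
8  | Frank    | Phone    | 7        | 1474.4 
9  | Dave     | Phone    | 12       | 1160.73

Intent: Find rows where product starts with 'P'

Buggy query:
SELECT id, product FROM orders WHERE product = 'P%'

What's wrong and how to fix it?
Bug: Wildcards only work with LIKE; '=' treats '%' as a literal character

Fix: Use LIKE for wildcard pattern matching

Corrected query:
SELECT id, product FROM orders WHERE product LIKE 'P%'

Result:
id | product
---+--------
8  | Phone  
9  | Phone  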